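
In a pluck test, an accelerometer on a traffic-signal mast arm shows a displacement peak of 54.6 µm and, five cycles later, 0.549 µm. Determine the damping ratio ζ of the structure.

Logarithmic decrement δ = (1/n)·ln(x₀/x_n) = (1/5)·ln(54.6/0.549) = (1/5)·ln(99.45) = 0.9199.
ζ = δ/√(4π² + δ²) = 0.9199/√(39.48 + 0.846) = 0.9199/6.350 = 0.1449.

0.145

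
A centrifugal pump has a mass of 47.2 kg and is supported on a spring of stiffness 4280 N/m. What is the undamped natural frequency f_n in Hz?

ω_n = √(k/m) = √(4280/47.2) = √90.68 = 9.522 rad/s.
f_n = ω_n/(2π) = 9.522/6.283 = 1.516 Hz.

1.52 Hz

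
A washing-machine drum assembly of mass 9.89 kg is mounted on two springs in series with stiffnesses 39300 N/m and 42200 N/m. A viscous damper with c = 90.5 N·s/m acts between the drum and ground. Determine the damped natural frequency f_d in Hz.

7.18 Hz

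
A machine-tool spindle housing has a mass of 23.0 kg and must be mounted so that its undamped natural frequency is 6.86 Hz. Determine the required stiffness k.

ω_n = 2πf_n = 2π × 6.86 = 43.10 rad/s.
k = m·ω_n² = 23.0 × 43.10² = 23.0 × 1858 = 42730 N/m.

42700 N/m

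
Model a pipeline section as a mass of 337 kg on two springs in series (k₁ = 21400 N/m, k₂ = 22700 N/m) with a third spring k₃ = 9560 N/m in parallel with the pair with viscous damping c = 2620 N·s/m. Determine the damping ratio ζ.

Series pair: k_s = k₁k₂/(k₁+k₂) = (21400)(22700)/(21400 + 22700) = 11020 N/m. In parallel with k₃: k_eq = 11020 + 9560 = 20580 N/m.
ω_n = √(k_eq/m) = √(20580/337) = 7.814 rad/s.
Critical damping c_c = 2√(k_eq·m) = 2√(20580 × 337) = 5266 N·s/m, so ζ = c/c_c = 2620/5266 = 0.4975.

0.497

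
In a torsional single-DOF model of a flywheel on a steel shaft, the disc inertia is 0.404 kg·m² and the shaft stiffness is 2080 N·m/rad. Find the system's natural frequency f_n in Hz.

ω_n = √(k_t/J) = √(2080/0.404) = √5149 = 71.75 rad/s.
f_n = ω_n/(2π) = 71.75/6.283 = 11.42 Hz.

11.4 Hz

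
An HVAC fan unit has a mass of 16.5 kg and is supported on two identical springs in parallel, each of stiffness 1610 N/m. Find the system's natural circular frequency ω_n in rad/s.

Parallel springs add: k_eq = 2 × 1610 = 3220 N/m.
ω_n = √(k_eq/m) = √(3220/16.5) = √195.2 = 13.97 rad/s.

14.0 rad/s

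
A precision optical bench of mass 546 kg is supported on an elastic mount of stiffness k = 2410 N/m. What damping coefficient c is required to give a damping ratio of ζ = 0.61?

1400 N·s/m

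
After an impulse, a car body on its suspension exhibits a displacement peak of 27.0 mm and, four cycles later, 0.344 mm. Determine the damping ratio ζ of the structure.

Logarithmic decrement δ = (1/n)·ln(x₀/x_n) = (1/4)·ln(27.0/0.344) = (1/4)·ln(78.49) = 1.091.
ζ = δ/√(4π² + δ²) = 1.091/√(39.48 + 1.19) = 1.091/6.377 = 0.1710.

0.171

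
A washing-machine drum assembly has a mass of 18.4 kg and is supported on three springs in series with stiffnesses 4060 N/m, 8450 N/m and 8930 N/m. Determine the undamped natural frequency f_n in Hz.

1.70 Hz

Series springs: 1/k_eq = 1/4060 + 1/8450 + 1/8930 = 0.0004766, so k_eq = 2098 N/m.
ω_n = √(k_eq/m) = √(2098/18.4) = √114.0 = 10.68 rad/s.
f_n = ω_n/(2π) = 10.68/6.283 = 1.699 Hz.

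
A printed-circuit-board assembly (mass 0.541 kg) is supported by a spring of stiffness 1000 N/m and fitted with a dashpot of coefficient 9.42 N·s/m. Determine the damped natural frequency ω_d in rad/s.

42.1 rad/s

ω_n = √(k/m) = √(1000/0.541) = 42.99 rad/s.
Critical damping c_c = 2√(k·m) = 2√(1000 × 0.541) = 46.52 N·s/m, so ζ = c/c_c = 9.42/46.52 = 0.2025.
ω_d = ω_n√(1 − ζ²) = 42.99 × √(1 − 0.0410) = 42.10 rad/s.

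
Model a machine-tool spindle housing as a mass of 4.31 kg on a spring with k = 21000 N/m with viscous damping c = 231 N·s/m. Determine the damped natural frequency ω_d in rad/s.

ω_n = √(k/m) = √(21000/4.31) = 69.80 rad/s.
Critical damping c_c = 2√(k·m) = 2√(21000 × 4.31) = 601.7 N·s/m, so ζ = c/c_c = 231/601.7 = 0.3839.
ω_d = ω_n√(1 − ζ²) = 69.80 × √(1 − 0.147) = 64.45 rad/s.

64.5 rad/s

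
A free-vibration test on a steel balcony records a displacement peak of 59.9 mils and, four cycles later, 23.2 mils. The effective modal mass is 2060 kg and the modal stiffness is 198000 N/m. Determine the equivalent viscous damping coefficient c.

1520 N·s/m

Logarithmic decrement δ = (1/n)·ln(x₀/x_n) = (1/4)·ln(59.9/23.2) = (1/4)·ln(2.582) = 0.2371.
ζ = δ/√(4π² + δ²) = 0.2371/√(39.48 + 0.0562) = 0.2371/6.288 = 0.03771.
c = ζ · 2√(km) = 0.03771 × 2√(198000 × 2060) = 0.03771 × 40390 = 1523 N·s/m.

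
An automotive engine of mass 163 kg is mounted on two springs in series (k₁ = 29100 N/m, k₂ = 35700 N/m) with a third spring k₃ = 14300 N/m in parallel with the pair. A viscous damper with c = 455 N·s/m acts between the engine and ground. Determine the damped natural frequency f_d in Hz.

2.16 Hz

Series pair: k_s = k₁k₂/(k₁+k₂) = (29100)(35700)/(29100 + 35700) = 16030 N/m. In parallel with k₃: k_eq = 16030 + 14300 = 30330 N/m.
ω_n = √(k_eq/m) = √(30330/163) = 13.64 rad/s.
Critical damping c_c = 2√(k_eq·m) = 2√(30330 × 163) = 4447 N·s/m, so ζ = c/c_c = 455/4447 = 0.1023.
ω_d = ω_n√(1 − ζ²) = 13.64 × √(1 − 0.0105) = 13.57 rad/s.
f_d = ω_d/(2π) = 2.160 Hz.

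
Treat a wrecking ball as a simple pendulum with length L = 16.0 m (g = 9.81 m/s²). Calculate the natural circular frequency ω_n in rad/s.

For a simple pendulum ω_n = √(g/L) = √(9.81/16.0) = √0.6131 = 0.7830 rad/s.

0.783 rad/s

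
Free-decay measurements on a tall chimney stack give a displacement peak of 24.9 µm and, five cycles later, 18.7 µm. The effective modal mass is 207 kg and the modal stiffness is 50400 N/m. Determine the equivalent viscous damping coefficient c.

58.9 N·s/m

Logarithmic decrement δ = (1/n)·ln(x₀/x_n) = (1/5)·ln(24.9/18.7) = (1/5)·ln(1.332) = 0.05727.
ζ = δ/√(4π² + δ²) = 0.05727/√(39.48 + 0.00328) = 0.05727/6.283 = 0.009114.
c = ζ · 2√(km) = 0.009114 × 2√(50400 × 207) = 0.009114 × 6460 = 58.88 N·s/m.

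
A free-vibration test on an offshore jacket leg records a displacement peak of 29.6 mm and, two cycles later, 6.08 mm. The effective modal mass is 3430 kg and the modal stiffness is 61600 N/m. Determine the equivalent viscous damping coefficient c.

3630 N·s/m

Logarithmic decrement δ = (1/n)·ln(x₀/x_n) = (1/2)·ln(29.6/6.08) = (1/2)·ln(4.868) = 0.7914.
ζ = δ/√(4π² + δ²) = 0.7914/√(39.48 + 0.626) = 0.7914/6.333 = 0.1250.
c = ζ · 2√(km) = 0.1250 × 2√(61600 × 3430) = 0.1250 × 29070 = 3633 N·s/m.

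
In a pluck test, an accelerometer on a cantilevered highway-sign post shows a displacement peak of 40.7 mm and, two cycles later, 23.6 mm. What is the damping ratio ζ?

Logarithmic decrement δ = (1/n)·ln(x₀/x_n) = (1/2)·ln(40.7/23.6) = (1/2)·ln(1.725) = 0.2725.
ζ = δ/√(4π² + δ²) = 0.2725/√(39.48 + 0.0743) = 0.2725/6.289 = 0.04333.

0.0433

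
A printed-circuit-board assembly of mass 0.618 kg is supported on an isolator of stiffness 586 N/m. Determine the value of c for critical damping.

c_c = 2√(k·m) = 2√(586.0 × 0.618) = 2 × 19.03 = 38.06 N·s/m.

38.1 N·s/m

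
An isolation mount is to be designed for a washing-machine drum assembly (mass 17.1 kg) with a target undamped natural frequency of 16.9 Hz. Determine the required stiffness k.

ω_n = 2πf_n = 2π × 16.9 = 106.2 rad/s.
k = m·ω_n² = 17.1 × 106.2² = 17.1 × 11280 = 192800 N/m.

193000 N/m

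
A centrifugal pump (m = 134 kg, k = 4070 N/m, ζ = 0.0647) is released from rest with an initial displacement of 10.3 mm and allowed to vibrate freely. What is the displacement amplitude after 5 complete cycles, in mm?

1.34 mm

Logarithmic decrement δ = 2πζ/√(1 − ζ²) = 2π × 0.06470/√(1 − 0.00419) = 0.4074.
After n cycles, x_n/x₀ = e^(−nδ), so x_5 = 10.3 × e^(−5 × 0.4074) = 10.3 × 0.1304 = 1.343 mm.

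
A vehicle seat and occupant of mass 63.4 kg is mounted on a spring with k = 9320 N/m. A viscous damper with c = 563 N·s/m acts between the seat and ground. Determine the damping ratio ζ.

ω_n = √(k/m) = √(9320/63.4) = 12.12 rad/s.
Critical damping c_c = 2√(k·m) = 2√(9320 × 63.4) = 1537 N·s/m, so ζ = c/c_c = 563/1537 = 0.3662.

0.366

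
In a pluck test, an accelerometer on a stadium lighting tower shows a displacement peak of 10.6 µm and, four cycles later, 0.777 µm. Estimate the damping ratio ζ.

Logarithmic decrement δ = (1/n)·ln(x₀/x_n) = (1/4)·ln(10.6/0.777) = (1/4)·ln(13.64) = 0.6533.
ζ = δ/√(4π² + δ²) = 0.6533/√(39.48 + 0.427) = 0.6533/6.317 = 0.1034.

0.103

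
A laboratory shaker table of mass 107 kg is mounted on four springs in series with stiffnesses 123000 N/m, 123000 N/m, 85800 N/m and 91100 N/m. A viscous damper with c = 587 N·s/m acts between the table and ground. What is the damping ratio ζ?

Series springs: 1/k_eq = 1/123000 + 1/123000 + 1/85800 + 1/91100 = 3.889×10^-5, so k_eq = 25710 N/m.
ω_n = √(k_eq/m) = √(25710/107) = 15.50 rad/s.
Critical damping c_c = 2√(k_eq·m) = 2√(25710 × 107) = 3317 N·s/m, so ζ = c/c_c = 587/3317 = 0.1769.

0.177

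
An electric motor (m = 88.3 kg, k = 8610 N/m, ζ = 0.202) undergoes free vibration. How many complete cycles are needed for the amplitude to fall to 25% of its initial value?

Logarithmic decrement δ = 2πζ/√(1 − ζ²) = 2π × 0.2020/√(1 − 0.0408) = 1.296.
x_n/x₀ = e^(−nδ) ≤ 0.25; take ln: n ≥ ln(1/0.25)/δ = 1.386/1.296 = 1.070.
So 2 complete cycles are required.

2 cycles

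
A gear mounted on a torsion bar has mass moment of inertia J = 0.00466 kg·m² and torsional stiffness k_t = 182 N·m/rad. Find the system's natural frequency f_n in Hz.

31.5 Hz

ω_n = √(k_t/J) = √(182/0.00466) = √39060 = 197.6 rad/s.
f_n = ω_n/(2π) = 197.6/6.283 = 31.45 Hz.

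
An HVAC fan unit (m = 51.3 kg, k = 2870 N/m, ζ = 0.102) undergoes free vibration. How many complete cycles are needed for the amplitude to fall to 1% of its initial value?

8 cycles

Logarithmic decrement δ = 2πζ/√(1 − ζ²) = 2π × 0.1020/√(1 − 0.0104) = 0.6442.
x_n/x₀ = e^(−nδ) ≤ 0.01; take ln: n ≥ ln(1/0.01)/δ = 4.605/0.6442 = 7.148.
So 8 complete cycles are required.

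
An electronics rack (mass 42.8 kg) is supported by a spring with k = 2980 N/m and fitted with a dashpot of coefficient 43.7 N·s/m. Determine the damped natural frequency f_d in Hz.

1.33 Hz

ω_n = √(k/m) = √(2980/42.8) = 8.344 rad/s.
Critical damping c_c = 2√(k·m) = 2√(2980 × 42.8) = 714.3 N·s/m, so ζ = c/c_c = 43.7/714.3 = 0.06118.
ω_d = ω_n√(1 − ζ²) = 8.344 × √(1 − 0.00374) = 8.329 rad/s.
f_d = ω_d/(2π) = 1.326 Hz.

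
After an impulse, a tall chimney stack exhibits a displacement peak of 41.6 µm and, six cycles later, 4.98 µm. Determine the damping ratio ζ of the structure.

0.0562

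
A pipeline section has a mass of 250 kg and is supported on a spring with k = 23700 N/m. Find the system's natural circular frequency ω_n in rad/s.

9.74 rad/s

ω_n = √(k/m) = √(23700/250) = √94.80 = 9.737 rad/s.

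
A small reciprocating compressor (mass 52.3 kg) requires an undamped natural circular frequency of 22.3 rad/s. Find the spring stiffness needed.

26000 N/m

k = m·ω_n² = 52.3 × 22.30² = 52.3 × 497.3 = 26010 N/m.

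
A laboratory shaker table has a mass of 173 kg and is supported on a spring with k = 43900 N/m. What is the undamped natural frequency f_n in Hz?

ω_n = √(k/m) = √(43900/173) = √253.8 = 15.93 rad/s.
f_n = ω_n/(2π) = 15.93/6.283 = 2.535 Hz.

2.54 Hz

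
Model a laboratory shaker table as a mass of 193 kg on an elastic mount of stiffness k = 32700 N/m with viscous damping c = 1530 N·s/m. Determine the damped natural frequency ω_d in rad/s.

ω_n = √(k/m) = √(32700/193) = 13.02 rad/s.
Critical damping c_c = 2√(k·m) = 2√(32700 × 193) = 5024 N·s/m, so ζ = c/c_c = 1530/5024 = 0.3045.
ω_d = ω_n√(1 − ζ²) = 13.02 × √(1 − 0.0927) = 12.40 rad/s.

12.4 rad/s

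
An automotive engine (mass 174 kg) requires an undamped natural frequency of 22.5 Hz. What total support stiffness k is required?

3480000 N/m

ω_n = 2πf_n = 2π × 22.5 = 141.4 rad/s.
k = m·ω_n² = 174 × 141.4² = 174 × 19990 = 3478000 N/m.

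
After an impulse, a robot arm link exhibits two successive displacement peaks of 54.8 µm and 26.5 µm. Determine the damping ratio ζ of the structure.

0.115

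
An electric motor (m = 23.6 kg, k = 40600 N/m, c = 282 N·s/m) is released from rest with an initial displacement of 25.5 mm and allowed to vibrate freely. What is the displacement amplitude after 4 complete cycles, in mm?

ζ = c/(2√(km)) = 282/(2√(40600 × 23.6)) = 282/1958 = 0.1440.
Logarithmic decrement δ = 2πζ/√(1 − ζ²) = 2π × 0.1440/√(1 − 0.0207) = 0.9146.
After n cycles, x_n/x₀ = e^(−nδ), so x_4 = 25.5 × e^(−4 × 0.9146) = 25.5 × 0.02577 = 0.6572 mm.

0.657 mm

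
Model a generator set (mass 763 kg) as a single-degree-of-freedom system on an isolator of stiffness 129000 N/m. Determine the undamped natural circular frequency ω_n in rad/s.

13.0 rad/s

ω_n = √(k/m) = √(129000/763) = √169.1 = 13.00 rad/s.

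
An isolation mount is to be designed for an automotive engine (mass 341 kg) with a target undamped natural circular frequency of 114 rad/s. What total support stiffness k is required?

4430000 N/m

k = m·ω_n² = 341 × 114.0² = 341 × 13000 = 4432000 N/m.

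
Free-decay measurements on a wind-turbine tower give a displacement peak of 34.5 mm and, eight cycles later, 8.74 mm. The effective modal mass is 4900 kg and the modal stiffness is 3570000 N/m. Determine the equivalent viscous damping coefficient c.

Logarithmic decrement δ = (1/n)·ln(x₀/x_n) = (1/8)·ln(34.5/8.74) = (1/8)·ln(3.947) = 0.1716.
ζ = δ/√(4π² + δ²) = 0.1716/√(39.48 + 0.0295) = 0.1716/6.286 = 0.02731.
c = ζ · 2√(km) = 0.02731 × 2√(3570000 × 4900) = 0.02731 × 264500 = 7223 N·s/m.

7220 N·s/m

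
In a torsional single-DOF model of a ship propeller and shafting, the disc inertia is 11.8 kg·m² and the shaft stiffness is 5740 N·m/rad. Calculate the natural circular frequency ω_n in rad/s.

22.1 rad/s

ω_n = √(k_t/J) = √(5740/11.8) = √486.4 = 22.06 rad/s.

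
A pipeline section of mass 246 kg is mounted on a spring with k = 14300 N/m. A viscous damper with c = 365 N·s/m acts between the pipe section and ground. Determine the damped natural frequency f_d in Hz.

1.21 Hz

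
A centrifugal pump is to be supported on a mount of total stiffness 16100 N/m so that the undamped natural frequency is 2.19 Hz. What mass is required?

85.0 kg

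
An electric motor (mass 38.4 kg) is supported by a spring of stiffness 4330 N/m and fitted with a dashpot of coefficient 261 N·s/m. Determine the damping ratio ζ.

ω_n = √(k/m) = √(4330/38.4) = 10.62 rad/s.
Critical damping c_c = 2√(k·m) = 2√(4330 × 38.4) = 815.5 N·s/m, so ζ = c/c_c = 261/815.5 = 0.3200.

0.320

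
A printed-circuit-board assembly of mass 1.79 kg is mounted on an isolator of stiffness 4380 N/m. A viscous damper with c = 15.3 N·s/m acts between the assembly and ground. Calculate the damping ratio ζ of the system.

0.0864

ω_n = √(k/m) = √(4380/1.79) = 49.47 rad/s.
Critical damping c_c = 2√(k·m) = 2√(4380 × 1.79) = 177.1 N·s/m, so ζ = c/c_c = 15.3/177.1 = 0.08640.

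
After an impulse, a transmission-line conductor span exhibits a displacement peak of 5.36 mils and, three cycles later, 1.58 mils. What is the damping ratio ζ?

0.0647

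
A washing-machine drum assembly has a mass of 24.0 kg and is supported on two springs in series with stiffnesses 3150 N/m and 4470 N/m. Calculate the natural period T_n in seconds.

Series springs: 1/k_eq = 1/3150 + 1/4470 = 0.0005412, so k_eq = 1848 N/m.
ω_n = √(k_eq/m) = √(1848/24.0) = √76.99 = 8.775 rad/s.
T_n = 2π/ω_n = 6.283/8.775 = 0.7161 s.

0.716 s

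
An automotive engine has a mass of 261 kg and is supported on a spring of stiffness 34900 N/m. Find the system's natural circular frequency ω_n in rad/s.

ω_n = √(k/m) = √(34900/261) = √133.7 = 11.56 rad/s.

11.6 rad/s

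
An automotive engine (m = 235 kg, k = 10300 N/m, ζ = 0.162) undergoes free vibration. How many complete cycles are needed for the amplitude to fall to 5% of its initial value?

3 cycles

Logarithmic decrement δ = 2πζ/√(1 − ζ²) = 2π × 0.1620/√(1 − 0.0262) = 1.032.
x_n/x₀ = e^(−nδ) ≤ 0.05; take ln: n ≥ ln(1/0.05)/δ = 2.996/1.032 = 2.904.
So 3 complete cycles are required.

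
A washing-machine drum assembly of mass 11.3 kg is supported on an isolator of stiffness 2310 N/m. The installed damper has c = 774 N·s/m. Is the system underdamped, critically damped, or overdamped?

overdamped

c_c = 2√(k·m) = 323.1 N·s/m; ζ = c/c_c = 774/323.1 = 2.40.
Since ζ > 1 the system is overdamped.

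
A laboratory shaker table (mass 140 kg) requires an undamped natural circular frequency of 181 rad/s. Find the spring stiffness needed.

k = m·ω_n² = 140 × 181.0² = 140 × 32760 = 4587000 N/m.

4590000 N/m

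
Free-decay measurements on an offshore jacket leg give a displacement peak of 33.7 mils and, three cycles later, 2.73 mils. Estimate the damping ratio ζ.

0.132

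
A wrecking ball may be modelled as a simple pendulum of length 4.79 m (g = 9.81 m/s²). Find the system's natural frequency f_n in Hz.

0.228 Hz

For a simple pendulum ω_n = √(g/L) = √(9.81/4.79) = √2.048 = 1.431 rad/s.
f_n = ω_n/(2π) = 1.431/6.283 = 0.2278 Hz.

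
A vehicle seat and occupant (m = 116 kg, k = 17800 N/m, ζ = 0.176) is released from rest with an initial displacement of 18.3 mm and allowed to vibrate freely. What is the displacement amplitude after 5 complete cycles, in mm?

0.0665 mm

Logarithmic decrement δ = 2πζ/√(1 − ζ²) = 2π × 0.1760/√(1 − 0.0310) = 1.123.
After n cycles, x_n/x₀ = e^(−nδ), so x_5 = 18.3 × e^(−5 × 1.123) = 18.3 × 0.003636 = 0.06654 mm.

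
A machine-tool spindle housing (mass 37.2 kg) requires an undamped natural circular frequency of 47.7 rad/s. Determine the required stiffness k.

84600 N/m

k = m·ω_n² = 37.2 × 47.70² = 37.2 × 2275 = 84640 N/m.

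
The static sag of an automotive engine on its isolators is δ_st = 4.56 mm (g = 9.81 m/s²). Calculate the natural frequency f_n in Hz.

ω_n = √(g/δ_st) = √(9.81/0.00456) = √2151 = 46.38 rad/s.
f_n = ω_n/(2π) = 46.38/6.283 = 7.382 Hz.

7.38 Hz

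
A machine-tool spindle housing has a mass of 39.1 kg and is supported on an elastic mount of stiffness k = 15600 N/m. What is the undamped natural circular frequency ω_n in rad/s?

ω_n = √(k/m) = √(15600/39.1) = √399.0 = 19.97 rad/s.

20.0 rad/s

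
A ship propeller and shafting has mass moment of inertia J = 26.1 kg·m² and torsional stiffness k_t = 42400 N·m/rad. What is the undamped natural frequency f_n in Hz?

ω_n = √(k_t/J) = √(42400/26.1) = √1625 = 40.31 rad/s.
f_n = ω_n/(2π) = 40.31/6.283 = 6.415 Hz.

6.41 Hz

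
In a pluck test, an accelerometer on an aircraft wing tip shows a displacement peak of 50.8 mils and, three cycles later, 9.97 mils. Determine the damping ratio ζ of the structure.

Logarithmic decrement δ = (1/n)·ln(x₀/x_n) = (1/3)·ln(50.8/9.97) = (1/3)·ln(5.095) = 0.5428.
ζ = δ/√(4π² + δ²) = 0.5428/√(39.48 + 0.295) = 0.5428/6.307 = 0.08606.

0.0861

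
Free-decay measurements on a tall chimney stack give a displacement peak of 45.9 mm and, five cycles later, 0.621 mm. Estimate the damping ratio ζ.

Logarithmic decrement δ = (1/n)·ln(x₀/x_n) = (1/5)·ln(45.9/0.621) = (1/5)·ln(73.91) = 0.8606.
ζ = δ/√(4π² + δ²) = 0.8606/√(39.48 + 0.741) = 0.8606/6.342 = 0.1357.

0.136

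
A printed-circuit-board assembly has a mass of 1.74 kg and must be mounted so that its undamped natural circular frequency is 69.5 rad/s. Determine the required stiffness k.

8400 N/m

k = m·ω_n² = 1.74 × 69.50² = 1.74 × 4830 = 8405 N/m.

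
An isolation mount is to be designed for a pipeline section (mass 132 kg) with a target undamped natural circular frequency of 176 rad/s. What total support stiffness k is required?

4090000 N/m

k = m·ω_n² = 132 × 176.0² = 132 × 30980 = 4089000 N/m.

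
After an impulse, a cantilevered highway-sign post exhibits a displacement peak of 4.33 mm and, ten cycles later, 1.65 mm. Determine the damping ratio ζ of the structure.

0.0154

Logarithmic decrement δ = (1/n)·ln(x₀/x_n) = (1/10)·ln(4.33/1.65) = (1/10)·ln(2.624) = 0.09648.
ζ = δ/√(4π² + δ²) = 0.09648/√(39.48 + 0.00931) = 0.09648/6.284 = 0.01535.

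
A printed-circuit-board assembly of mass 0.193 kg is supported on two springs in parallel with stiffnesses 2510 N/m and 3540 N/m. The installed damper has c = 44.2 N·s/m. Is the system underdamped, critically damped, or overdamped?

underdamped

Parallel springs add: k_eq = 2510 + 3540 = 6050 N/m.
c_c = 2√(k_eq·m) = 68.34 N·s/m; ζ = c/c_c = 44.2/68.34 = 0.647.
Since ζ < 1 the system is underdamped.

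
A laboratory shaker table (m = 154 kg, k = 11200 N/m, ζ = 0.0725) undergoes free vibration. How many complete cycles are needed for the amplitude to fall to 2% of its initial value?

9 cycles

Logarithmic decrement δ = 2πζ/√(1 − ζ²) = 2π × 0.07250/√(1 − 0.00526) = 0.4567.
x_n/x₀ = e^(−nδ) ≤ 0.02; take ln: n ≥ ln(1/0.02)/δ = 3.912/0.4567 = 8.565.
So 9 complete cycles are required.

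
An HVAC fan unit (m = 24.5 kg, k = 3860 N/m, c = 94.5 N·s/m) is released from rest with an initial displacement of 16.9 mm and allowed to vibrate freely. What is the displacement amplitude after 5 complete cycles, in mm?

ζ = c/(2√(km)) = 94.5/(2√(3860 × 24.5)) = 94.5/615.0 = 0.1536.
Logarithmic decrement δ = 2πζ/√(1 − ζ²) = 2π × 0.1536/√(1 − 0.0236) = 0.9770.
After n cycles, x_n/x₀ = e^(−nδ), so x_5 = 16.9 × e^(−5 × 0.9770) = 16.9 × 0.007559 = 0.1278 mm.

0.128 mm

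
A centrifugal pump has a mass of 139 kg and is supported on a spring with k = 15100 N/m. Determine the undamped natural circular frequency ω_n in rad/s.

10.4 rad/s

ω_n = √(k/m) = √(15100/139) = √108.6 = 10.42 rad/s.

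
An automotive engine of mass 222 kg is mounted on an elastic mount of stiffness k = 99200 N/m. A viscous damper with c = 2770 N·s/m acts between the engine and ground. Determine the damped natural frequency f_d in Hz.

3.21 Hz

ω_n = √(k/m) = √(99200/222) = 21.14 rad/s.
Critical damping c_c = 2√(k·m) = 2√(99200 × 222) = 9386 N·s/m, so ζ = c/c_c = 2770/9386 = 0.2951.
ω_d = ω_n√(1 − ζ²) = 21.14 × √(1 − 0.0871) = 20.20 rad/s.
f_d = ω_d/(2π) = 3.214 Hz.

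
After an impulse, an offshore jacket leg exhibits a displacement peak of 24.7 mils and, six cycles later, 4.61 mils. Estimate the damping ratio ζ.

Logarithmic decrement δ = (1/n)·ln(x₀/x_n) = (1/6)·ln(24.7/4.61) = (1/6)·ln(5.358) = 0.2798.
ζ = δ/√(4π² + δ²) = 0.2798/√(39.48 + 0.0783) = 0.2798/6.289 = 0.04448.

0.0445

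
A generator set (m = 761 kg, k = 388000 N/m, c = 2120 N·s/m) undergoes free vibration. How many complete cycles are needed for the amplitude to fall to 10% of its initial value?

ζ = c/(2√(km)) = 2120/(2√(388000 × 761)) = 2120/34370 = 0.06169.
Logarithmic decrement δ = 2πζ/√(1 − ζ²) = 2π × 0.06169/√(1 − 0.00381) = 0.3883.
x_n/x₀ = e^(−nδ) ≤ 0.1; take ln: n ≥ ln(1/0.1)/δ = 2.303/0.3883 = 5.929.
So 6 complete cycles are required.

6 cycles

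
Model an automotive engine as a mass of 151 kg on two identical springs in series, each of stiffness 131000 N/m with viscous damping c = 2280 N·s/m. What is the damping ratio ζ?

0.362

Series springs: 1/k_eq = 2/131000, so k_eq = 131000/2 = 65500 N/m.
ω_n = √(k_eq/m) = √(65500/151) = 20.83 rad/s.
Critical damping c_c = 2√(k_eq·m) = 2√(65500 × 151) = 6290 N·s/m, so ζ = c/c_c = 2280/6290 = 0.3625.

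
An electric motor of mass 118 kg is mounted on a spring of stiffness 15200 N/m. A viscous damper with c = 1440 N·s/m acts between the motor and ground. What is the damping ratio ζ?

ω_n = √(k/m) = √(15200/118) = 11.35 rad/s.
Critical damping c_c = 2√(k·m) = 2√(15200 × 118) = 2679 N·s/m, so ζ = c/c_c = 1440/2679 = 0.5376.

0.538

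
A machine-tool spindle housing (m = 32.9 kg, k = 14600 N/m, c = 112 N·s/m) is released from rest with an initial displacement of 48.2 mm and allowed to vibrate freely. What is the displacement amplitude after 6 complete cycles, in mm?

ζ = c/(2√(km)) = 112/(2√(14600 × 32.9)) = 112/1386 = 0.08080.
Logarithmic decrement δ = 2πζ/√(1 − ζ²) = 2π × 0.08080/√(1 − 0.00653) = 0.5093.
After n cycles, x_n/x₀ = e^(−nδ), so x_6 = 48.2 × e^(−6 × 0.5093) = 48.2 × 0.04707 = 2.269 mm.

2.27 mm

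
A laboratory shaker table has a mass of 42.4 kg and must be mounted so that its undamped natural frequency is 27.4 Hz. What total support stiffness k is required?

ω_n = 2πf_n = 2π × 27.4 = 172.2 rad/s.
k = m·ω_n² = 42.4 × 172.2² = 42.4 × 29640 = 1257000 N/m.

1260000 N/m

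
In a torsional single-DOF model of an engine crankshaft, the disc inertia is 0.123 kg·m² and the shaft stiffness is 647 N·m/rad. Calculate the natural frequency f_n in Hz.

ω_n = √(k_t/J) = √(647/0.123) = √5260 = 72.53 rad/s.
f_n = ω_n/(2π) = 72.53/6.283 = 11.54 Hz.

11.5 Hz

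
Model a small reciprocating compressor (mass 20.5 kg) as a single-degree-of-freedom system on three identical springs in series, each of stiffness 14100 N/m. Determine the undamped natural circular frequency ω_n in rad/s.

Series springs: 1/k_eq = 3/14100, so k_eq = 14100/3 = 4700 N/m.
ω_n = √(k_eq/m) = √(4700/20.5) = √229.3 = 15.14 rad/s.

15.1 rad/s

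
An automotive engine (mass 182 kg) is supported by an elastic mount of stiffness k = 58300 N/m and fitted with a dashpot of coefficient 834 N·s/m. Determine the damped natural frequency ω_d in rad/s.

17.8 rad/s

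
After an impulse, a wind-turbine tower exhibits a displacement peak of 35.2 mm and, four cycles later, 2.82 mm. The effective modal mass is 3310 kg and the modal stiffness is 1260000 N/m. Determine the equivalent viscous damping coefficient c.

12900 N·s/m

Logarithmic decrement δ = (1/n)·ln(x₀/x_n) = (1/4)·ln(35.2/2.82) = (1/4)·ln(12.48) = 0.6311.
ζ = δ/√(4π² + δ²) = 0.6311/√(39.48 + 0.398) = 0.6311/6.315 = 0.09994.
c = ζ · 2√(km) = 0.09994 × 2√(1260000 × 3310) = 0.09994 × 129200 = 12910 N·s/m.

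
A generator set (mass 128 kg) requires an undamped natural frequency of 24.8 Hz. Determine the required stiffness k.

ω_n = 2πf_n = 2π × 24.8 = 155.8 rad/s.
k = m·ω_n² = 128 × 155.8² = 128 × 24280 = 3108000 N/m.

3110000 N/m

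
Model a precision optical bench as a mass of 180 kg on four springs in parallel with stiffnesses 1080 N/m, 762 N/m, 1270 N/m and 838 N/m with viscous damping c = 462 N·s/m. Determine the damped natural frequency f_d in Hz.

0.717 Hz

Parallel springs add: k_eq = 1080 + 762 + 1270 + 838 = 3950 N/m.
ω_n = √(k_eq/m) = √(3950/180) = 4.684 rad/s.
Critical damping c_c = 2√(k_eq·m) = 2√(3950 × 180) = 1686 N·s/m, so ζ = c/c_c = 462/1686 = 0.2740.
ω_d = ω_n√(1 − ζ²) = 4.684 × √(1 − 0.0751) = 4.505 rad/s.
f_d = ω_d/(2π) = 0.7170 Hz.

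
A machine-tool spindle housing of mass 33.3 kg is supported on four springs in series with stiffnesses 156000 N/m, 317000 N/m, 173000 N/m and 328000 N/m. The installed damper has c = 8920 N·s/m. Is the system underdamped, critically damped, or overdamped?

Series springs: 1/k_eq = 1/156000 + 1/317000 + 1/173000 + 1/328000 = 1.839×10^-5, so k_eq = 54370 N/m.
c_c = 2√(k_eq·m) = 2691 N·s/m; ζ = c/c_c = 8920/2691 = 3.31.
Since ζ > 1 the system is overdamped.

overdamped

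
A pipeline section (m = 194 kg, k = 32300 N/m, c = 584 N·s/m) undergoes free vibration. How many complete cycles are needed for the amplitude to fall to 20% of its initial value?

ζ = c/(2√(km)) = 584/(2√(32300 × 194)) = 584/5006 = 0.1166.
Logarithmic decrement δ = 2πζ/√(1 − ζ²) = 2π × 0.1166/√(1 − 0.0136) = 0.7380.
x_n/x₀ = e^(−nδ) ≤ 0.2; take ln: n ≥ ln(1/0.2)/δ = 1.609/0.7380 = 2.181.
So 3 complete cycles are required.

3 cycles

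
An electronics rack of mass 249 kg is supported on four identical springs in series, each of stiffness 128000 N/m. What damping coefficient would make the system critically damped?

5650 N·s/m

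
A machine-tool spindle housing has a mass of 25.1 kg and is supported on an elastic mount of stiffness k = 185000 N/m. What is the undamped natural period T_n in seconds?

ω_n = √(k/m) = √(185000/25.1) = √7371 = 85.85 rad/s.
T_n = 2π/ω_n = 6.283/85.85 = 0.07319 s.

0.0732 s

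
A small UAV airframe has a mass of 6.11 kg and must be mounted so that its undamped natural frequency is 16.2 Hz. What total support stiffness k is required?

63300 N/m

ω_n = 2πf_n = 2π × 16.2 = 101.8 rad/s.
k = m·ω_n² = 6.11 × 101.8² = 6.11 × 10360 = 63300 N/m.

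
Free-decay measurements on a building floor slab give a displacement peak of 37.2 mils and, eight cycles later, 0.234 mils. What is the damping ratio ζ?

Logarithmic decrement δ = (1/n)·ln(x₀/x_n) = (1/8)·ln(37.2/0.234) = (1/8)·ln(159.0) = 0.6336.
ζ = δ/√(4π² + δ²) = 0.6336/√(39.48 + 0.401) = 0.6336/6.315 = 0.1003.

0.100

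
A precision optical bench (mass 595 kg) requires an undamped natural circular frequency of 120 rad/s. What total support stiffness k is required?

8570000 N/m

k = m·ω_n² = 595 × 120.0² = 595 × 14400 = 8568000 N/m.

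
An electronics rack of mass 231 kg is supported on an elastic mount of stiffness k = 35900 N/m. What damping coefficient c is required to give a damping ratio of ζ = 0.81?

4670 N·s/m

c_c = 2√(k·m) = 2√(35900 × 231) = 5759 N·s/m.
c = ζ·c_c = 0.81 × 5759 = 4665 N·s/m.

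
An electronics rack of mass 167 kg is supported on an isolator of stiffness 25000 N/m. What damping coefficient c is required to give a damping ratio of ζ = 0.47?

c_c = 2√(k·m) = 2√(25000 × 167) = 4087 N·s/m.
c = ζ·c_c = 0.47 × 4087 = 1921 N·s/m.

1920 N·s/m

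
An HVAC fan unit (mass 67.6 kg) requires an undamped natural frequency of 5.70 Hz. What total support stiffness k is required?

ω_n = 2πf_n = 2π × 5.70 = 35.81 rad/s.
k = m·ω_n² = 67.6 × 35.81² = 67.6 × 1283 = 86710 N/m.

86700 N/m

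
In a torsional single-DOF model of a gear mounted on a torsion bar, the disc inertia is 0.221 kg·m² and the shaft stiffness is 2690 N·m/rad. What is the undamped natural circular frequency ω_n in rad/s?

110 rad/s

ω_n = √(k_t/J) = √(2690/0.221) = √12170 = 110.3 rad/s.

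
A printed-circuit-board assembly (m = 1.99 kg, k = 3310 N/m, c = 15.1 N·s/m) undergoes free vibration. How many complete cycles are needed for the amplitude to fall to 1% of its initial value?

8 cycles

ζ = c/(2√(km)) = 15.1/(2√(3310 × 1.99)) = 15.1/162.3 = 0.09303.
Logarithmic decrement δ = 2πζ/√(1 − ζ²) = 2π × 0.09303/√(1 − 0.00865) = 0.5870.
x_n/x₀ = e^(−nδ) ≤ 0.01; take ln: n ≥ ln(1/0.01)/δ = 4.605/0.5870 = 7.845.
So 8 complete cycles are required.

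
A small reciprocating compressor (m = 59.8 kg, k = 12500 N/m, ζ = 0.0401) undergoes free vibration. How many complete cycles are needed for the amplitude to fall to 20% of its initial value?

7 cycles

Logarithmic decrement δ = 2πζ/√(1 − ζ²) = 2π × 0.04010/√(1 − 0.00161) = 0.2522.
x_n/x₀ = e^(−nδ) ≤ 0.2; take ln: n ≥ ln(1/0.2)/δ = 1.609/0.2522 = 6.383.
So 7 complete cycles are required.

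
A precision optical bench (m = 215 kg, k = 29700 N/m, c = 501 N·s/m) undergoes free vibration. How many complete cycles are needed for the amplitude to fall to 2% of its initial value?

7 cycles

ζ = c/(2√(km)) = 501/(2√(29700 × 215)) = 501/5054 = 0.09913.
Logarithmic decrement δ = 2πζ/√(1 − ζ²) = 2π × 0.09913/√(1 − 0.00983) = 0.6259.
x_n/x₀ = e^(−nδ) ≤ 0.02; take ln: n ≥ ln(1/0.02)/δ = 3.912/0.6259 = 6.250.
So 7 complete cycles are required.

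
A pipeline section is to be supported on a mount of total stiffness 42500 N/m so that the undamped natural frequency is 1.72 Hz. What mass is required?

364 kg

ω_n = 2πf_n = 2π × 1.72 = 10.81 rad/s.
m = k/ω_n² = 42500/10.81² = 42500/116.8 = 363.9 kg.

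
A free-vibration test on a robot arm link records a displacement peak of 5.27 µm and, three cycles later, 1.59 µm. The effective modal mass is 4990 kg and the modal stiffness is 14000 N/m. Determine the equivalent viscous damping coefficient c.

Logarithmic decrement δ = (1/n)·ln(x₀/x_n) = (1/3)·ln(5.27/1.59) = (1/3)·ln(3.314) = 0.3994.
ζ = δ/√(4π² + δ²) = 0.3994/√(39.48 + 0.160) = 0.3994/6.296 = 0.06344.
c = ζ · 2√(km) = 0.06344 × 2√(14000 × 4990) = 0.06344 × 16720 = 1061 N·s/m.

1060 N·s/m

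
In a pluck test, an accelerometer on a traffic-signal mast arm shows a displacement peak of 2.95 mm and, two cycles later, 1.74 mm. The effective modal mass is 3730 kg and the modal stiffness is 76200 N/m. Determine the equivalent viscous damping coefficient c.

Logarithmic decrement δ = (1/n)·ln(x₀/x_n) = (1/2)·ln(2.95/1.74) = (1/2)·ln(1.695) = 0.2640.
ζ = δ/√(4π² + δ²) = 0.2640/√(39.48 + 0.0697) = 0.2640/6.289 = 0.04197.
c = ζ · 2√(km) = 0.04197 × 2√(76200 × 3730) = 0.04197 × 33720 = 1415 N·s/m.

1420 N·s/m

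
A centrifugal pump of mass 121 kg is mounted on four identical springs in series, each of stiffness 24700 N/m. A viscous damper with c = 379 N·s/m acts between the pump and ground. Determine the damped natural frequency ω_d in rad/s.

Series springs: 1/k_eq = 4/24700, so k_eq = 24700/4 = 6175 N/m.
ω_n = √(k_eq/m) = √(6175/121) = 7.144 rad/s.
Critical damping c_c = 2√(k_eq·m) = 2√(6175 × 121) = 1729 N·s/m, so ζ = c/c_c = 379/1729 = 0.2192.
ω_d = ω_n√(1 − ζ²) = 7.144 × √(1 − 0.0481) = 6.970 rad/s.

6.97 rad/s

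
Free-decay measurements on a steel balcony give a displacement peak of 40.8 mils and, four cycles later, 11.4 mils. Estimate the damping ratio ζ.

0.0507

Logarithmic decrement δ = (1/n)·ln(x₀/x_n) = (1/4)·ln(40.8/11.4) = (1/4)·ln(3.579) = 0.3188.
ζ = δ/√(4π² + δ²) = 0.3188/√(39.48 + 0.102) = 0.3188/6.291 = 0.05067.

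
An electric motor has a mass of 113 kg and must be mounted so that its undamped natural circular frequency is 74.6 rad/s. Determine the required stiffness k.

629000 N/m

k = m·ω_n² = 113 × 74.60² = 113 × 5565 = 628900 N/m.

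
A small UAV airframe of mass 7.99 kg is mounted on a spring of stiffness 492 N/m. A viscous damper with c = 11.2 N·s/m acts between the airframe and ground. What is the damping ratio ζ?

0.0893

ω_n = √(k/m) = √(492.0/7.99) = 7.847 rad/s.
Critical damping c_c = 2√(k·m) = 2√(492.0 × 7.99) = 125.4 N·s/m, so ζ = c/c_c = 11.2/125.4 = 0.08932.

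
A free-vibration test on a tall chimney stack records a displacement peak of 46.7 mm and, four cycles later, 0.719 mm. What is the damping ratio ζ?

Logarithmic decrement δ = (1/n)·ln(x₀/x_n) = (1/4)·ln(46.7/0.719) = (1/4)·ln(64.95) = 1.043.
ζ = δ/√(4π² + δ²) = 1.043/√(39.48 + 1.09) = 1.043/6.369 = 0.1638.

0.164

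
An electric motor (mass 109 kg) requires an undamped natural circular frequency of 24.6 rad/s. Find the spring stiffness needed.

k = m·ω_n² = 109 × 24.60² = 109 × 605.2 = 65960 N/m.

66000 N/m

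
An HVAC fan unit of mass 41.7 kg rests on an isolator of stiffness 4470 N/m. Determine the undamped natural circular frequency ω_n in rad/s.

ω_n = √(k/m) = √(4470/41.7) = √107.2 = 10.35 rad/s.

10.4 rad/s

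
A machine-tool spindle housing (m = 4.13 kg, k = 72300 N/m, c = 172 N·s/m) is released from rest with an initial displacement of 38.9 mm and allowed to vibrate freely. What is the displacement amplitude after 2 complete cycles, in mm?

5.25 mm

ζ = c/(2√(km)) = 172/(2√(72300 × 4.13)) = 172/1093 = 0.1574.
Logarithmic decrement δ = 2πζ/√(1 − ζ²) = 2π × 0.1574/√(1 − 0.0248) = 1.001.
After n cycles, x_n/x₀ = e^(−nδ), so x_2 = 38.9 × e^(−2 × 1.001) = 38.9 × 0.1350 = 5.250 mm.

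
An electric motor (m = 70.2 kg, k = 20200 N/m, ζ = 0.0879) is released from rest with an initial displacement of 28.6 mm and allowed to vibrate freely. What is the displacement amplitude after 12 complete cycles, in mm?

0.0369 mm

Logarithmic decrement δ = 2πζ/√(1 − ζ²) = 2π × 0.08790/√(1 − 0.00773) = 0.5544.
After n cycles, x_n/x₀ = e^(−nδ), so x_12 = 28.6 × e^(−12 × 0.5544) = 28.6 × 0.001290 = 0.03689 mm.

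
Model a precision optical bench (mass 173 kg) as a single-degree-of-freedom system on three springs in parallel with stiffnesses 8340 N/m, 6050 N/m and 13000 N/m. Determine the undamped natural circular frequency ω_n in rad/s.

12.6 rad/s

Parallel springs add: k_eq = 8340 + 6050 + 13000 = 27390 N/m.
ω_n = √(k_eq/m) = √(27390/173) = √158.3 = 12.58 rad/s.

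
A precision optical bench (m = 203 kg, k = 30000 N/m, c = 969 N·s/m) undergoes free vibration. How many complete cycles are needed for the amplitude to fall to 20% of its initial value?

2 cycles

ζ = c/(2√(km)) = 969/(2√(30000 × 203)) = 969/4936 = 0.1963.
Logarithmic decrement δ = 2πζ/√(1 − ζ²) = 2π × 0.1963/√(1 − 0.0385) = 1.258.
x_n/x₀ = e^(−nδ) ≤ 0.2; take ln: n ≥ ln(1/0.2)/δ = 1.609/1.258 = 1.279.
So 2 complete cycles are required.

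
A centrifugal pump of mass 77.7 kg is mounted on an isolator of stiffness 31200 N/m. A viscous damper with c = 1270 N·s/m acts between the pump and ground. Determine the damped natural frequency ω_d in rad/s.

ω_n = √(k/m) = √(31200/77.7) = 20.04 rad/s.
Critical damping c_c = 2√(k·m) = 2√(31200 × 77.7) = 3114 N·s/m, so ζ = c/c_c = 1270/3114 = 0.4078.
ω_d = ω_n√(1 − ζ²) = 20.04 × √(1 − 0.166) = 18.30 rad/s.

18.3 rad/s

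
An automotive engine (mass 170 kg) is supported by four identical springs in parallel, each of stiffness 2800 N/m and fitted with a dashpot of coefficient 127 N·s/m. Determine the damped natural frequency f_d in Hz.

Parallel springs add: k_eq = 4 × 2800 = 11200 N/m.
ω_n = √(k_eq/m) = √(11200/170) = 8.117 rad/s.
Critical damping c_c = 2√(k_eq·m) = 2√(11200 × 170) = 2760 N·s/m, so ζ = c/c_c = 127/2760 = 0.04602.
ω_d = ω_n√(1 − ζ²) = 8.117 × √(1 − 0.00212) = 8.108 rad/s.
f_d = ω_d/(2π) = 1.290 Hz.

1.29 Hz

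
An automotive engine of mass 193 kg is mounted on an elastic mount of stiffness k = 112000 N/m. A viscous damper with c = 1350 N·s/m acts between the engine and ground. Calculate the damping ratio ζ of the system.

0.145

ω_n = √(k/m) = √(112000/193) = 24.09 rad/s.
Critical damping c_c = 2√(k·m) = 2√(112000 × 193) = 9299 N·s/m, so ζ = c/c_c = 1350/9299 = 0.1452.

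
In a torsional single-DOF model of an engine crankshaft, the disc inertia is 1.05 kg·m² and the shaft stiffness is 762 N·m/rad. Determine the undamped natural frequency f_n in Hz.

ω_n = √(k_t/J) = √(762/1.05) = √725.7 = 26.94 rad/s.
f_n = ω_n/(2π) = 26.94/6.283 = 4.287 Hz.

4.29 Hz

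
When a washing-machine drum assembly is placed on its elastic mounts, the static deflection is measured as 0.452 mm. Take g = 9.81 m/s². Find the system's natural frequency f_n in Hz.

ω_n = √(g/δ_st) = √(9.81/0.000452) = √21700 = 147.3 rad/s.
f_n = ω_n/(2π) = 147.3/6.283 = 23.45 Hz.

23.4 Hz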